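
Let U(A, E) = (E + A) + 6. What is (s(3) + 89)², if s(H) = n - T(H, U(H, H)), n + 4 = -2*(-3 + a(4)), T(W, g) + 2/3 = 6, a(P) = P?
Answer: 54289/9 ≈ 6032.1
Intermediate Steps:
U(A, E) = 6 + A + E (U(A, E) = (A + E) + 6 = 6 + A + E)
T(W, g) = 16/3 (T(W, g) = -⅔ + 6 = 16/3)
n = -6 (n = -4 - 2*(-3 + 4) = -4 - 2*1 = -4 - 2 = -6)
s(H) = -34/3 (s(H) = -6 - 1*16/3 = -6 - 16/3 = -34/3)
(s(3) + 89)² = (-34/3 + 89)² = (233/3)² = 54289/9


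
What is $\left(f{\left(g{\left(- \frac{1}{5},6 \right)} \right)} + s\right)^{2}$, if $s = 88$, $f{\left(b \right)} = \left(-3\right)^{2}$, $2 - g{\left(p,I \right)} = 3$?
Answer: $9409$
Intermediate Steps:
$g{\left(p,I \right)} = -1$ ($g{\left(p,I \right)} = 2 - 3 = -1$)
$f{\left(b \right)} = 9$
$\left(f{\left(g{\left(- \frac{1}{5},6 \right)} \right)} + s\right)^{2} = \left(9 + 88\right)^{2} = 97^{2} = 9409$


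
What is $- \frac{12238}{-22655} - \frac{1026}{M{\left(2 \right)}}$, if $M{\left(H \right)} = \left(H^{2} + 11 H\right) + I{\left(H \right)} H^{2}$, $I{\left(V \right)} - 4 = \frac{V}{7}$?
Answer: $- \frac{79506167}{3420905} \approx -23.241$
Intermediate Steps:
$I{\left(V \right)} = 4 + \frac{V}{7}$
$M{\left(H \right)} = H^{2} + 11 H + H^{2} \left(4 + \frac{H}{7}\right)$ ($M{\left(H \right)} = \left(H^{2} + 11 H\right) + \left(4 + \frac{H}{7}\right) H^{2} = \left(H^{2} + 11 H\right) + H^{2} \left(4 + \frac{H}{7}\right) = H^{2} + 11 H + H^{2} \left(4 + \frac{H}{7}\right)$)
$- \frac{12238}{-22655} - \frac{1026}{M{\left(2 \right)}} = - \frac{12238}{-22655} - \frac{1026}{\frac{1}{7} \cdot 2 \left(77 + 2^{2} + 35 \cdot 2\right)} = \left(-12238\right) \left(- \frac{1}{22655}\right) - \frac{1026}{\frac{1}{7} \cdot 2 \left(77 + 4 + 70\right)} = \frac{12238}{22655} - \frac{1026}{\frac{1}{7} \cdot 2 \cdot 151} = \frac{12238}{22655} - \frac{1026}{\frac{302}{7}} = \frac{12238}{22655} - \frac{3591}{151} = - \frac{79506167}{3420905}$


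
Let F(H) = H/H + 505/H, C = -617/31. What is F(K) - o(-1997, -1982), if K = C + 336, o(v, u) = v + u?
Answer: 39015675/9799 ≈ 3981.6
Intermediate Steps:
C = -617/31 (C = -617*1/31 = -617/31 ≈ -19.903)
o(v, u) = u + v
K = 9799/31 (K = -617/31 + 336 = 9799/31 ≈ 316.10)
F(H) = 1 + 505/H
F(K) - o(-1997, -1982) = (505 + 9799/31)/(9799/31) - (-1982 - 1997) = (31/9799)*(25454/31) - 1*(-3979) = 25454/9799 + 3979 = 39015675/9799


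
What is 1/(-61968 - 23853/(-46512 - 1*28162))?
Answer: -74674/4627374579 ≈ -1.6137e-5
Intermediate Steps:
1/(-61968 - 23853/(-46512 - 1*28162)) = 1/(-61968 - 23853/(-46512 - 28162)) = 1/(-61968 - 23853/(-74674)) = 1/(-61968 - 23853*(-1/74674)) = 1/(-61968 + 23853/74674) = 1/(-4627374579/74674) = -74674/4627374579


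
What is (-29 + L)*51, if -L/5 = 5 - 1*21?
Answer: 2601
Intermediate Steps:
L = 80 (L = -5*(5 - 1*21) = -5*(5 - 21) = -5*(-16) = 80)
(-29 + L)*51 = (-29 + 80)*51 = 51*51 = 2601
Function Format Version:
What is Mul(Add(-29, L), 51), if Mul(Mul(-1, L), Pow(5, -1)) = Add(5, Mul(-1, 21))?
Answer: 2601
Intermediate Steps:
L = 80 (L = Mul(-5, Add(5, Mul(-1, 21))) = Mul(-5, Add(5, -21)) = Mul(-5, -16) = 80)
Mul(Add(-29, L), 51) = Mul(Add(-29, 80), 51) = Mul(51, 51) = 2601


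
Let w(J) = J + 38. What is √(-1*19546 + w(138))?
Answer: I*√19370 ≈ 139.18*I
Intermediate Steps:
w(J) = 38 + J
√(-1*19546 + w(138)) = √(-1*19546 + (38 + 138)) = √(-19546 + 176) = √(-19370) = I*√19370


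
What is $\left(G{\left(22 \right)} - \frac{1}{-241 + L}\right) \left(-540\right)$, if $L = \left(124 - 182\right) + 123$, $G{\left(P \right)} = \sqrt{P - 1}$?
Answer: $- \frac{135}{44} - 540 \sqrt{21} \approx -2477.7$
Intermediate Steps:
$G{\left(P \right)} = \sqrt{-1 + P}$
$L = 65$ ($L = -58 + 123 = 65$)
$\left(G{\left(22 \right)} - \frac{1}{-241 + L}\right) \left(-540\right) = \left(\sqrt{-1 + 22} - \frac{1}{-241 + 65}\right) \left(-540\right) = \left(\sqrt{21} - \frac{1}{-176}\right) \left(-540\right) = \left(\sqrt{21} - - \frac{1}{176}\right) \left(-540\right) = \left(\sqrt{21} + \frac{1}{176}\right) \left(-540\right) = \left(\frac{1}{176} + \sqrt{21}\right) \left(-540\right) = - \frac{135}{44} - 540 \sqrt{21}$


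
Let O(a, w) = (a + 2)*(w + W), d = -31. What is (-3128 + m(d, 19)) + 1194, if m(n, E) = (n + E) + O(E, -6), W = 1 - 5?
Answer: -2156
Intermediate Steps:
W = -4
O(a, w) = (-4 + w)*(2 + a) (O(a, w) = (a + 2)*(w - 4) = (2 + a)*(-4 + w) = (-4 + w)*(2 + a))
m(n, E) = -20 + n - 9*E (m(n, E) = (n + E) + (-8 - 4*E + 2*(-6) + E*(-6)) = (E + n) + (-8 - 4*E - 12 - 6*E) = (E + n) + (-20 - 10*E) = -20 + n - 9*E)
(-3128 + m(d, 19)) + 1194 = (-3128 + (-20 - 31 - 9*19)) + 1194 = (-3128 + (-20 - 31 - 171)) + 1194 = (-3128 - 222) + 1194 = -3350 + 1194 = -2156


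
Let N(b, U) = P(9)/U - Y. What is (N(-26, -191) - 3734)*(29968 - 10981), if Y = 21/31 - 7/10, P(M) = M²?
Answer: -4198289866131/59210 ≈ -7.0905e+7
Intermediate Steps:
Y = -7/310 (Y = 21*(1/31) - 7*⅒ = 21/31 - 7/10 = -7/310 ≈ -0.022581)
N(b, U) = 7/310 + 81/U (N(b, U) = 9²/U - 1*(-7/310) = 81/U + 7/310 = 7/310 + 81/U)
(N(-26, -191) - 3734)*(29968 - 10981) = ((7/310 + 81/(-191)) - 3734)*(29968 - 10981) = ((7/310 + 81*(-1/191)) - 3734)*18987 = ((7/310 - 81/191) - 3734)*18987 = (-23773/59210 - 3734)*18987 = -221113913/59210*18987 = -4198289866131/59210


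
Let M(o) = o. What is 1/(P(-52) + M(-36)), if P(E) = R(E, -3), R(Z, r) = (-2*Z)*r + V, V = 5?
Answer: -1/343 ≈ -0.0029155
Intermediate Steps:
R(Z, r) = 5 - 2*Z*r (R(Z, r) = (-2*Z)*r + 5 = -2*Z*r + 5 = 5 - 2*Z*r)
P(E) = 5 + 6*E (P(E) = 5 - 2*E*(-3) = 5 + 6*E)
1/(P(-52) + M(-36)) = 1/((5 + 6*(-52)) - 36) = 1/((5 - 312) - 36) = 1/(-307 - 36) = 1/(-343) = -1/343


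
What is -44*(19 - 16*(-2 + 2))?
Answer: -836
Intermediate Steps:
-44*(19 - 16*(-2 + 2)) = -44*(19 - 16*0) = -44*(19 + 0) = -44*19 = -836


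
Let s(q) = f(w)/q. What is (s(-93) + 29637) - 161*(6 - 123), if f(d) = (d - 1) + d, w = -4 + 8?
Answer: 4508075/93 ≈ 48474.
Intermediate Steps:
w = 4
f(d) = -1 + 2*d (f(d) = (-1 + d) + d = -1 + 2*d)
s(q) = 7/q (s(q) = (-1 + 2*4)/q = (-1 + 8)/q = 7/q)
(s(-93) + 29637) - 161*(6 - 123) = (7/(-93) + 29637) - 161*(6 - 123) = (7*(-1/93) + 29637) - 161*(-117) = (-7/93 + 29637) + 18837 = 2756234/93 + 18837 = 4508075/93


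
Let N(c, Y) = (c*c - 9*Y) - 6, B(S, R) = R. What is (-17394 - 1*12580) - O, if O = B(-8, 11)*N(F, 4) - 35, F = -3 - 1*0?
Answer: -29576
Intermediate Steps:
F = -3 (F = -3 + 0 = -3)
N(c, Y) = -6 + c**2 - 9*Y (N(c, Y) = (c**2 - 9*Y) - 6 = -6 + c**2 - 9*Y)
O = -398 (O = 11*(-6 + (-3)**2 - 9*4) - 35 = 11*(-6 + 9 - 36) - 35 = 11*(-33) - 35 = -363 - 35 = -398)
(-17394 - 1*12580) - O = (-17394 - 1*12580) - 1*(-398) = (-17394 - 12580) + 398 = -29974 + 398 = -29576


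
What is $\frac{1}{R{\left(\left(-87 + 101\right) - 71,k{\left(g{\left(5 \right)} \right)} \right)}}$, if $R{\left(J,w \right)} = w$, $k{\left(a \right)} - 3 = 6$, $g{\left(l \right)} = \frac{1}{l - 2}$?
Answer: $\frac{1}{9} \approx 0.11111$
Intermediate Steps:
$g{\left(l \right)} = \frac{1}{-2 + l}$
$k{\left(a \right)} = 9$ ($k{\left(a \right)} = 3 + 6 = 9$)
$\frac{1}{R{\left(\left(-87 + 101\right) - 71,k{\left(g{\left(5 \right)} \right)} \right)}} = \frac{1}{9}$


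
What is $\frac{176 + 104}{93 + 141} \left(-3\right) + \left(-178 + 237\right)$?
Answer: $\frac{2161}{39} \approx 55.41$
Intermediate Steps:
$\frac{176 + 104}{93 + 141} \left(-3\right) + \left(-178 + 237\right) = \frac{280}{234} \left(-3\right) + 59 = 280 \cdot \frac{1}{234} \left(-3\right) + 59 = \frac{140}{117} \left(-3\right) + 59 = - \frac{140}{39} + 59 = \frac{2161}{39}$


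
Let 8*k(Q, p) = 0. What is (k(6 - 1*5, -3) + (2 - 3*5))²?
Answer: 169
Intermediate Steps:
k(Q, p) = 0 (k(Q, p) = (⅛)*0 = 0)
(k(6 - 1*5, -3) + (2 - 3*5))² = (0 + (2 - 3*5))² = (0 + (2 - 15))² = (0 - 13)² = (-13)² = 169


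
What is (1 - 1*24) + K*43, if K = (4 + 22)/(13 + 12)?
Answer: 543/25 ≈ 21.720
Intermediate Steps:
K = 26/25 ≈ 1.0400
(1 - 1*24) + K*43 = (1 - 1*24) + (26/25)*43 = (1 - 24) + 1118/25 = -23 + 1118/25 = 543/25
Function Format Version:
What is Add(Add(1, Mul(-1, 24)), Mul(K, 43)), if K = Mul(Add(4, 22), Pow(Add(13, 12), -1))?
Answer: Rational(543, 25) ≈ 21.720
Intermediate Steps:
K = Rational(26, 25) (K = Mul(26, Pow(25, -1)) = Mul(26, Rational(1, 25)) = Rational(26, 25) ≈ 1.0400)
Add(Add(1, Mul(-1, 24)), Mul(K, 43)) = Add(Add(1, Mul(-1, 24)), Mul(Rational(26, 25), 43)) = Add(Add(1, -24), Rational(1118, 25)) = Add(-23, Rational(1118, 25)) = Rational(543, 25)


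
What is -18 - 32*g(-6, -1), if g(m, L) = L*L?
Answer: -50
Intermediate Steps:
g(m, L) = L**2
-18 - 32*g(-6, -1) = -18 - 32*(-1)**2 = -18 - 32*1 = -18 - 32 = -50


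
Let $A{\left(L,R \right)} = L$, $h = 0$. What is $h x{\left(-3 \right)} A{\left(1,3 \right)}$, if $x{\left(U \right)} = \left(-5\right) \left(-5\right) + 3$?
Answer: $0$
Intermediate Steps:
$x{\left(U \right)} = 28$ ($x{\left(U \right)} = 25 + 3 = 28$)
$h x{\left(-3 \right)} A{\left(1,3 \right)} = 0 \cdot 28 \cdot 1 = 0 \cdot 1 = 0$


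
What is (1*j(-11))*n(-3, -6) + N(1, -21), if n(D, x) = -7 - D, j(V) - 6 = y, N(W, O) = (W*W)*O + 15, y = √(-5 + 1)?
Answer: -30 - 8*I ≈ -30.0 - 8.0*I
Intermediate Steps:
y = 2*I (y = √(-4) = 2*I ≈ 2.0*I)
N(W, O) = 15 + O*W² (N(W, O) = W²*O + 15 = O*W² + 15 = 15 + O*W²)
j(V) = 6 + 2*I
(1*j(-11))*n(-3, -6) + N(1, -21) = (1*(6 + 2*I))*(-7 - 1*(-3)) + (15 - 21*1²) = (6 + 2*I)*(-7 + 3) + (15 - 21*1) = (6 + 2*I)*(-4) + (15 - 21) = (-24 - 8*I) - 6 = -30 - 8*I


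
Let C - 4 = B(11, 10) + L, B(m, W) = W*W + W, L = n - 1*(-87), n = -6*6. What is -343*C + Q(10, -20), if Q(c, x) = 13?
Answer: -56582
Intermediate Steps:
n = -36
L = 51 (L = -36 - 1*(-87) = -36 + 87 = 51)
B(m, W) = W + W² (B(m, W) = W² + W = W + W²)
C = 165 (C = 4 + (10*(1 + 10) + 51) = 4 + (10*11 + 51) = 4 + (110 + 51) = 4 + 161 = 165)
-343*C + Q(10, -20) = -343*165 + 13 = -56595 + 13 = -56582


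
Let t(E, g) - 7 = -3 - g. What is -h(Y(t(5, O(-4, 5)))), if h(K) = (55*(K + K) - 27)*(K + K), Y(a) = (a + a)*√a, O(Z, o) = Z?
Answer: -450560 + 1728*√2 ≈ -4.4812e+5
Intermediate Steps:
t(E, g) = 4 - g (t(E, g) = 7 + (-3 - g) = 4 - g)
Y(a) = 2*a^(3/2) (Y(a) = (2*a)*√a = 2*a^(3/2))
h(K) = 2*K*(-27 + 110*K) (h(K) = (55*(2*K) - 27)*(2*K) = (110*K - 27)*(2*K) = (-27 + 110*K)*(2*K) = 2*K*(-27 + 110*K))
-h(Y(t(5, O(-4, 5)))) = -2*2*(4 - 1*(-4))^(3/2)*(-27 + 110*(2*(4 - 1*(-4))^(3/2))) = -2*2*(4 + 4)^(3/2)*(-27 + 110*(2*(4 + 4)^(3/2))) = -2*2*8^(3/2)*(-27 + 110*(2*8^(3/2))) = -2*2*(16*√2)*(-27 + 110*(2*(16*√2))) = -2*32*√2*(-27 + 110*(32*√2)) = -2*32*√2*(-27 + 3520*√2) = -64*√2*(-27 + 3520*√2)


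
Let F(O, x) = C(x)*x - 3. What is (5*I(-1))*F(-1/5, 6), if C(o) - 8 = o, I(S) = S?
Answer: -405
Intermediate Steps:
C(o) = 8 + o
F(O, x) = -3 + x*(8 + x) (F(O, x) = (8 + x)*x - 3 = x*(8 + x) - 3 = -3 + x*(8 + x))
(5*I(-1))*F(-1/5, 6) = (5*(-1))*(-3 + 6*(8 + 6)) = -5*(-3 + 6*14) = -5*(-3 + 84) = -5*81 = -405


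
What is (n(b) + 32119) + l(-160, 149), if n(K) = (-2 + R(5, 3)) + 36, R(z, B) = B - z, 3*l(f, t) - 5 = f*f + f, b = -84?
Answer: 121898/3 ≈ 40633.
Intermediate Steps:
l(f, t) = 5/3 + f/3 + f²/3 (l(f, t) = 5/3 + (f*f + f)/3 = 5/3 + (f² + f)/3 = 5/3 + (f + f²)/3 = 5/3 + (f/3 + f²/3) = 5/3 + f/3 + f²/3)
n(K) = 32 (n(K) = (-2 + (3 - 1*5)) + 36 = (-2 + (3 - 5)) + 36 = (-2 - 2) + 36 = -4 + 36 = 32)
(n(b) + 32119) + l(-160, 149) = (32 + 32119) + (5/3 + (⅓)*(-160) + (⅓)*(-160)²) = 32151 + (5/3 - 160/3 + (⅓)*25600) = 32151 + (5/3 - 160/3 + 25600/3) = 32151 + 25445/3 = 121898/3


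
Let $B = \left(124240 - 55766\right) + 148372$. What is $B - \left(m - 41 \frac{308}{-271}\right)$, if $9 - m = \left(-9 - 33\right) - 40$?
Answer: $\frac{58727977}{271} \approx 2.1671 \cdot 10^{5}$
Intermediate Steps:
$m = 91$ ($m = 9 - \left(\left(-9 - 33\right) - 40\right) = 9 - \left(-42 - 40\right) = 9 - -82 = 9 + 82 = 91$)
$B = 216846$ ($B = 68474 + 148372 = 216846$)
$B - \left(m - 41 \frac{308}{-271}\right) = 216846 - \left(91 - 41 \frac{308}{-271}\right) = 216846 - \left(91 - 41 \cdot 308 \left(- \frac{1}{271}\right)\right) = 216846 - \left(91 - - \frac{12628}{271}\right) = 216846 - \left(91 + \frac{12628}{271}\right) = 216846 - \frac{37289}{271} = \frac{58727977}{271}$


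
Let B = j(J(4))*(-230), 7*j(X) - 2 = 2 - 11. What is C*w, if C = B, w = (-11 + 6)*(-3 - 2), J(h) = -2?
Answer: 5750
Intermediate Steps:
j(X) = -1 (j(X) = 2/7 + (2 - 11)/7 = 2/7 + (⅐)*(-9) = 2/7 - 9/7 = -1)
w = 25 (w = -5*(-5) = 25)
B = 230 (B = -1*(-230) = 230)
C = 230
C*w = 230*25 = 5750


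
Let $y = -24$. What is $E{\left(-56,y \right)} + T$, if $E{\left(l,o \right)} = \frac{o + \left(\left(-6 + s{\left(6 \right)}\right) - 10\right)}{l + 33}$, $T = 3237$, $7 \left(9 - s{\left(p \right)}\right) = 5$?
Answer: $\frac{521379}{161} \approx 3238.4$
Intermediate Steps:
$s{\left(p \right)} = \frac{58}{7}$ ($s{\left(p \right)} = 9 - \frac{5}{7} = \frac{58}{7}$)
$E{\left(l,o \right)} = \frac{- \frac{54}{7} + o}{33 + l}$ ($E{\left(l,o \right)} = \frac{o + \left(\left(-6 + \frac{58}{7}\right) - 10\right)}{l + 33} = \frac{o + \left(\frac{16}{7} - 10\right)}{33 + l} = \frac{o - \frac{54}{7}}{33 + l} = \frac{- \frac{54}{7} + o}{33 + l}$)
$E{\left(-56,y \right)} + T = \frac{- \frac{54}{7} - 24}{33 - 56} + 3237 = \frac{1}{-23} \left(- \frac{222}{7}\right) + 3237 = \left(- \frac{1}{23}\right) \left(- \frac{222}{7}\right) + 3237 = \frac{222}{161} + 3237 = \frac{521379}{161}$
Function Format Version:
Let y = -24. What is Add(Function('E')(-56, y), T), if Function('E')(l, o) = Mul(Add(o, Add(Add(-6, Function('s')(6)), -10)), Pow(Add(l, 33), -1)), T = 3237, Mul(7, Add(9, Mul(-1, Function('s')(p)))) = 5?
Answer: Rational(521379, 161) ≈ 3238.4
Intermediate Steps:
Function('s')(p) = Rational(58, 7) (Function('s')(p) = Add(9, Mul(Rational(-1, 7), 5)) = Add(9, Rational(-5, 7)) = Rational(58, 7))
Function('E')(l, o) = Mul(Pow(Add(33, l), -1), Add(Rational(-54, 7), o)) (Function('E')(l, o) = Mul(Add(o, Add(Add(-6, Rational(58, 7)), -10)), Pow(Add(l, 33), -1)) = Mul(Add(o, Add(Rational(16, 7), -10)), Pow(Add(33, l), -1)) = Mul(Add(o, Rational(-54, 7)), Pow(Add(33, l), -1)) = Mul(Add(Rational(-54, 7), o), Pow(Add(33, l), -1)) = Mul(Pow(Add(33, l), -1), Add(Rational(-54, 7), o)))
Add(Function('E')(-56, y), T) = Add(Mul(Pow(Add(33, -56), -1), Add(Rational(-54, 7), -24)), 3237) = Add(Mul(Pow(-23, -1), Rational(-222, 7)), 3237) = Add(Mul(Rational(-1, 23), Rational(-222, 7)), 3237) = Add(Rational(222, 161), 3237) = Rational(521379, 161)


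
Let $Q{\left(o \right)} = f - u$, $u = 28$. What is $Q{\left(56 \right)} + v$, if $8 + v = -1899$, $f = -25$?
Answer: $-1960$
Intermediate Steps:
$v = -1907$ ($v = -8 - 1899 = -1907$)
$Q{\left(o \right)} = -53$ ($Q{\left(o \right)} = -25 - 28 = -53$)
$Q{\left(56 \right)} + v = -53 - 1907 = -1960$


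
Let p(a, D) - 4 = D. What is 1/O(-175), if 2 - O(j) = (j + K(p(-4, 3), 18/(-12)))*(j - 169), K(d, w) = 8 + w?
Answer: -1/57962 ≈ -1.7253e-5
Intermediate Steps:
p(a, D) = 4 + D
O(j) = 2 - (-169 + j)*(13/2 + j) (O(j) = 2 - (j + (8 + 18/(-12)))*(j - 169) = 2 - (j + (8 + 18*(-1/12)))*(-169 + j) = 2 - (j + (8 - 3/2))*(-169 + j) = 2 - (j + 13/2)*(-169 + j) = 2 - (13/2 + j)*(-169 + j) = 2 - (-169 + j)*(13/2 + j))
1/O(-175) = 1/(2201/2 - 1*(-175)² + (325/2)*(-175)) = 1/(2201/2 - 1*30625 - 56875/2) = 1/(2201/2 - 30625 - 56875/2) = 1/(-57962) = -1/57962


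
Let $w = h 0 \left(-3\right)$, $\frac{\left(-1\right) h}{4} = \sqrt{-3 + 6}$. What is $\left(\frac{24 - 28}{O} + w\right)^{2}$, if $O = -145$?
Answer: $\frac{16}{21025} \approx 0.000761$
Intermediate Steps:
$h = - 4 \sqrt{3}$ ($h = - 4 \sqrt{-3 + 6} = - 4 \sqrt{3} \approx -6.9282$)
$w = 0$ ($w = - 4 \sqrt{3} \cdot 0 \left(-3\right) = 0 \left(-3\right) = 0$)
$\left(\frac{24 - 28}{O} + w\right)^{2} = \left(\frac{24 - 28}{-145} + 0\right)^{2} = \left(\left(24 - 28\right) \left(- \frac{1}{145}\right) + 0\right)^{2} = \left(\left(-4\right) \left(- \frac{1}{145}\right) + 0\right)^{2} = \left(\frac{4}{145} + 0\right)^{2} = \left(\frac{4}{145}\right)^{2} = \frac{16}{21025}$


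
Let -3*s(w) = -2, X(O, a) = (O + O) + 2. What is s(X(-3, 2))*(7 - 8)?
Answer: -⅔ ≈ -0.66667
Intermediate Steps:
X(O, a) = 2 + 2*O (X(O, a) = 2*O + 2 = 2 + 2*O)
s(w) = ⅔ (s(w) = -⅓*(-2) = ⅔)
s(X(-3, 2))*(7 - 8) = 2*(7 - 8)/3 = (⅔)*(-1) = -⅔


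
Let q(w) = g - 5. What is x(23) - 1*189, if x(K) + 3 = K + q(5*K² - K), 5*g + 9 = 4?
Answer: -175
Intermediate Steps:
g = -1 (g = -9/5 + (⅕)*4 = -9/5 + ⅘ = -1)
q(w) = -6 (q(w) = -1 - 5 = -6)
x(K) = -9 + K (x(K) = -3 + (K - 6) = -3 + (-6 + K) = -9 + K)
x(23) - 1*189 = (-9 + 23) - 1*189 = 14 - 189 = -175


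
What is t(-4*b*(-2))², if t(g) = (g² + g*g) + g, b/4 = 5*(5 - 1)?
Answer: 672137625600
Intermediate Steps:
b = 80 (b = 4*(5*(5 - 1)) = 4*(5*4) = 4*20 = 80)
t(g) = g + 2*g² (t(g) = (g² + g²) + g = 2*g² + g = g + 2*g²)
t(-4*b*(-2))² = ((-4*80*(-2))*(1 + 2*(-4*80*(-2))))² = ((-320*(-2))*(1 + 2*(-320*(-2))))² = (640*(1 + 2*640))² = (640*(1 + 1280))² = (640*1281)² = 819840² = 672137625600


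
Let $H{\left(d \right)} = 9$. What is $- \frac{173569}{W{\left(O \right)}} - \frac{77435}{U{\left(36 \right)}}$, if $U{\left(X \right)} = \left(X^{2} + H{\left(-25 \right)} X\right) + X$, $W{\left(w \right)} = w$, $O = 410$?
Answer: $- \frac{159589307}{339480} \approx -470.1$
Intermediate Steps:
$U{\left(X \right)} = X^{2} + 10 X$ ($U{\left(X \right)} = \left(X^{2} + 9 X\right) + X = X^{2} + 10 X$)
$- \frac{173569}{W{\left(O \right)}} - \frac{77435}{U{\left(36 \right)}} = - \frac{173569}{410} - \frac{77435}{36 \left(10 + 36\right)} = \left(-173569\right) \frac{1}{410} - \frac{77435}{36 \cdot 46} = - \frac{173569}{410} - \frac{77435}{1656} = - \frac{159589307}{339480}$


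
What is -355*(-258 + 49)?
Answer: 74195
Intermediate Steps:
-355*(-258 + 49) = -355*(-209) = 74195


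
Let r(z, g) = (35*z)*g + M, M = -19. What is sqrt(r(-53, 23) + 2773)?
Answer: I*sqrt(39911) ≈ 199.78*I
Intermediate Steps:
r(z, g) = -19 + 35*g*z (r(z, g) = (35*z)*g - 19 = 35*g*z - 19 = -19 + 35*g*z)
sqrt(r(-53, 23) + 2773) = sqrt((-19 + 35*23*(-53)) + 2773) = sqrt((-19 - 42665) + 2773) = sqrt(-42684 + 2773) = sqrt(-39911) = I*sqrt(39911)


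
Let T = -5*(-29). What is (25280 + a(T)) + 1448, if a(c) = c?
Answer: 26873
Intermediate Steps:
T = 145
(25280 + a(T)) + 1448 = (25280 + 145) + 1448 = 25425 + 1448 = 26873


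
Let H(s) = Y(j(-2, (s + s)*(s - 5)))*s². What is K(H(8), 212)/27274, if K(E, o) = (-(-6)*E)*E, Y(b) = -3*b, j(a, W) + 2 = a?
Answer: 1769472/13637 ≈ 129.76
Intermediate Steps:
j(a, W) = -2 + a
H(s) = 12*s² (H(s) = (-3*(-2 - 2))*s² = (-3*(-4))*s² = 12*s²)
K(E, o) = 6*E² (K(E, o) = (6*E)*E = 6*E²)
K(H(8), 212)/27274 = (6*(12*8²)²)/27274 = (6*(12*64)²)*(1/27274) = (6*768²)*(1/27274) = (6*589824)*(1/27274) = 3538944*(1/27274) = 1769472/13637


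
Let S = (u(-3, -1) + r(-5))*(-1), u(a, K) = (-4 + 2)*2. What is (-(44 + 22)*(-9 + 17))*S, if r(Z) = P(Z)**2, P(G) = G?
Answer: 11088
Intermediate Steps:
u(a, K) = -4 (u(a, K) = -2*2 = -4)
r(Z) = Z**2
S = -21 (S = (-4 + (-5)**2)*(-1) = (-4 + 25)*(-1) = 21*(-1) = -21)
(-(44 + 22)*(-9 + 17))*S = -(44 + 22)*(-9 + 17)*(-21) = -66*8*(-21) = -1*528*(-21) = -528*(-21) = 11088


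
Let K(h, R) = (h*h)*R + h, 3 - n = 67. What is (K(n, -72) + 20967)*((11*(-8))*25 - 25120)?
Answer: 7485925880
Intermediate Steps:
n = -64 (n = 3 - 1*67 = 3 - 67 = -64)
K(h, R) = h + R*h**2 (K(h, R) = h**2*R + h = R*h**2 + h = h + R*h**2)
(K(n, -72) + 20967)*((11*(-8))*25 - 25120) = (-64*(1 - 72*(-64)) + 20967)*((11*(-8))*25 - 25120) = (-64*(1 + 4608) + 20967)*(-88*25 - 25120) = (-64*4609 + 20967)*(-2200 - 25120) = (-294976 + 20967)*(-27320) = -274009*(-27320) = 7485925880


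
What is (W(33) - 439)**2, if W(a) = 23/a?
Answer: 209207296/1089 ≈ 1.9211e+5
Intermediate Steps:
(W(33) - 439)**2 = (23/33 - 439)**2 = (-14464/33)**2 = 209207296/1089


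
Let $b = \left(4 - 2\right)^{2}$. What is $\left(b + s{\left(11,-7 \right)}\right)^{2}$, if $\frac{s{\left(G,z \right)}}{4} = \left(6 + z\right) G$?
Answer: $1600$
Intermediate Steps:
$b = 4$ ($b = 2^{2} = 4$)
$s{\left(G,z \right)} = 4 G \left(6 + z\right)$ ($s{\left(G,z \right)} = 4 \left(6 + z\right) G = 4 G \left(6 + z\right)$)
$\left(b + s{\left(11,-7 \right)}\right)^{2} = \left(4 + 4 \cdot 11 \left(6 - 7\right)\right)^{2} = \left(4 + 4 \cdot 11 \left(-1\right)\right)^{2} = \left(4 - 44\right)^{2} = \left(-40\right)^{2} = 1600$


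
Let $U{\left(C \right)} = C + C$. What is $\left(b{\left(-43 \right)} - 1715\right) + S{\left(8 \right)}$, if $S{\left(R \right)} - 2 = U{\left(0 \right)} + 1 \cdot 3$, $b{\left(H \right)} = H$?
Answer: $-1753$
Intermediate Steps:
$U{\left(C \right)} = 2 C$
$S{\left(R \right)} = 5$ ($S{\left(R \right)} = 2 + \left(2 \cdot 0 + 1 \cdot 3\right) = 2 + \left(0 + 3\right) = 2 + 3 = 5$)
$\left(b{\left(-43 \right)} - 1715\right) + S{\left(8 \right)} = \left(-43 - 1715\right) + 5 = -1758 + 5 = -1753$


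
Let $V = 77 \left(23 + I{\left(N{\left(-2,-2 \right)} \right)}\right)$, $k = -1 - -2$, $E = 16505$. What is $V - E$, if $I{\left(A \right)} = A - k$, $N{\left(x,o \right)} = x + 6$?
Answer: $-14503$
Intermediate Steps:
$N{\left(x,o \right)} = 6 + x$
$k = 1$ ($k = -1 + 2 = 1$)
$I{\left(A \right)} = -1 + A$ ($I{\left(A \right)} = A - 1 = -1 + A$)
$V = 2002$ ($V = 77 \left(23 + \left(-1 + \left(6 - 2\right)\right)\right) = 77 \left(23 + \left(-1 + 4\right)\right) = 77 \left(23 + 3\right) = 77 \cdot 26 = 2002$)
$V - E = 2002 - 16505 = -14503$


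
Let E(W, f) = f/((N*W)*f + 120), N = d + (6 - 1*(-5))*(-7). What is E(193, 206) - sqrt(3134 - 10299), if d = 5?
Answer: -103/1431228 - I*sqrt(7165) ≈ -7.1966e-5 - 84.646*I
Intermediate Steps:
N = -72 (N = 5 + (6 - 1*(-5))*(-7) = 5 + (6 + 5)*(-7) = 5 + 11*(-7) = 5 - 77 = -72)
E(W, f) = f/(120 - 72*W*f) (E(W, f) = f/((-72*W)*f + 120) = f/(-72*W*f + 120) = f/(120 - 72*W*f))
E(193, 206) - sqrt(3134 - 10299) = (1/24)*206/(5 - 3*193*206) - sqrt(3134 - 10299) = (1/24)*206/(5 - 119274) - sqrt(-7165) = (1/24)*206/(-119269) - I*sqrt(7165) = (1/24)*206*(-1/119269) - I*sqrt(7165) = -103/1431228 - I*sqrt(7165)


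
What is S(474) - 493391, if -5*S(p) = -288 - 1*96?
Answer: -2466571/5 ≈ -4.9331e+5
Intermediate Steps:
S(p) = 384/5 (S(p) = -(-288 - 1*96)/5 = -(-288 - 96)/5 = -⅕*(-384) = 384/5)
S(474) - 493391 = 384/5 - 493391 = -2466571/5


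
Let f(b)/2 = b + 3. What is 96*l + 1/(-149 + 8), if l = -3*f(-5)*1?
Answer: 162431/141 ≈ 1152.0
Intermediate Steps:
f(b) = 6 + 2*b (f(b) = 2*(b + 3) = 2*(3 + b) = 6 + 2*b)
l = 12 (l = -3*(6 + 2*(-5))*1 = -3*(6 - 10)*1 = -3*(-4)*1 = 12*1 = 12)
96*l + 1/(-149 + 8) = 96*12 + 1/(-149 + 8) = 1152 + 1/(-141) = 1152 - 1/141 = 162431/141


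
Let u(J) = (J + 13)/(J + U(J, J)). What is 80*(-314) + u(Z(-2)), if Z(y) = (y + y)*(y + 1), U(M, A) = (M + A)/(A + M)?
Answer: -125583/5 ≈ -25117.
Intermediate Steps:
U(M, A) = 1 (U(M, A) = (A + M)/(A + M) = 1)
Z(y) = 2*y*(1 + y) (Z(y) = (2*y)*(1 + y) = 2*y*(1 + y))
u(J) = (13 + J)/(1 + J) (u(J) = (J + 13)/(J + 1) = (13 + J)/(1 + J))
80*(-314) + u(Z(-2)) = 80*(-314) + (13 + 2*(-2)*(1 - 2))/(1 + 2*(-2)*(1 - 2)) = -25120 + (13 + 2*(-2)*(-1))/(1 + 2*(-2)*(-1)) = -25120 + (13 + 4)/(1 + 4) = -25120 + 17/5 = -125583/5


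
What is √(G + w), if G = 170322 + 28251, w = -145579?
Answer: √52994 ≈ 230.20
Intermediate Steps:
G = 198573
√(G + w) = √(198573 - 145579) = √52994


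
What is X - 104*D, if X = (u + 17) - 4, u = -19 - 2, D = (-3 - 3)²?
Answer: -3752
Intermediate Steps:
D = 36 (D = (-6)² = 36)
u = -21
X = -8 (X = (-21 + 17) - 4 = -4 - 4 = -8)
X - 104*D = -8 - 104*36 = -8 - 3744 = -3752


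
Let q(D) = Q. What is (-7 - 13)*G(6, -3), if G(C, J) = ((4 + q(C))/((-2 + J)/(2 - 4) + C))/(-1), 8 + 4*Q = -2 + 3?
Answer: 90/17 ≈ 5.2941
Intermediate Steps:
Q = -7/4 (Q = -2 + (-2 + 3)/4 = -2 + (¼)*1 = -2 + ¼ = -7/4 ≈ -1.7500)
q(D) = -7/4
G(C, J) = -9/(4*(1 + C - J/2)) (G(C, J) = ((4 - 7/4)/((-2 + J)/(2 - 4) + C))/(-1) = (9/(4*((-2 + J)/(-2) + C)))*(-1) = (9/(4*((-2 + J)*(-½) + C)))*(-1) = (9/(4*((1 - J/2) + C)))*(-1) = (9/(4*(1 + C - J/2)))*(-1) = -9/(4*(1 + C - J/2)))
(-7 - 13)*G(6, -3) = (-7 - 13)*(-9/(4 - 2*(-3) + 4*6)) = -(-180)/(4 + 6 + 24) = -(-180)/34 = -20*(-9/34) = 90/17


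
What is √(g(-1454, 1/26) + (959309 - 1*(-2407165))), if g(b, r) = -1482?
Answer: 24*√5842 ≈ 1834.4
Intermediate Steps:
√(g(-1454, 1/26) + (959309 - 1*(-2407165))) = √(-1482 + (959309 - 1*(-2407165))) = √(-1482 + (959309 + 2407165)) = √(-1482 + 3366474) = √3364992 = 24*√5842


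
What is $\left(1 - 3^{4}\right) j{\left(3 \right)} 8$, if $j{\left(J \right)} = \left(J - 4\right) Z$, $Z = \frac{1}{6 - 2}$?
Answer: $160$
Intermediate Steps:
$Z = \frac{1}{4} \approx 0.25$
$j{\left(J \right)} = -1 + \frac{J}{4}$ ($j{\left(J \right)} = \left(J - 4\right) \frac{1}{4} = \left(-4 + J\right) \frac{1}{4} = -1 + \frac{J}{4}$)
$\left(1 - 3^{4}\right) j{\left(3 \right)} 8 = \left(1 - 3^{4}\right) \left(-1 + \frac{1}{4} \cdot 3\right) 8 = \left(1 - 81\right) \left(-1 + \frac{3}{4}\right) 8 = \left(1 - 81\right) \left(- \frac{1}{4}\right) 8 = \left(-80\right) \left(- \frac{1}{4}\right) 8 = 20 \cdot 8 = 160$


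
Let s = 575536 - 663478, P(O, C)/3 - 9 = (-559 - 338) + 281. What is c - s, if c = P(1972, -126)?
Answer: 86121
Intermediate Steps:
P(O, C) = -1821 (P(O, C) = 27 + 3*((-559 - 338) + 281) = 27 + 3*(-897 + 281) = 27 + 3*(-616) = 27 - 1848 = -1821)
c = -1821
s = -87942
c - s = -1821 - 1*(-87942) = -1821 + 87942 = 86121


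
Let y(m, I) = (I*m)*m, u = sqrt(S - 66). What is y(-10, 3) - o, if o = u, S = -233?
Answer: 300 - I*sqrt(299) ≈ 300.0 - 17.292*I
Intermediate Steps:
u = I*sqrt(299) (u = sqrt(-233 - 66) = sqrt(-299) = I*sqrt(299) ≈ 17.292*I)
o = I*sqrt(299) ≈ 17.292*I
y(m, I) = I*m**2
y(-10, 3) - o = 3*(-10)**2 - I*sqrt(299) = 3*100 - I*sqrt(299) = 300 - I*sqrt(299)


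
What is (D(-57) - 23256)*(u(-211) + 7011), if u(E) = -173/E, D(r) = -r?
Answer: -34322781306/211 ≈ -1.6267e+8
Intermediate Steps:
(D(-57) - 23256)*(u(-211) + 7011) = (-1*(-57) - 23256)*(-173/(-211) + 7011) = (57 - 23256)*(-173*(-1/211) + 7011) = -23199*(173/211 + 7011) = -23199*1479494/211 = -34322781306/211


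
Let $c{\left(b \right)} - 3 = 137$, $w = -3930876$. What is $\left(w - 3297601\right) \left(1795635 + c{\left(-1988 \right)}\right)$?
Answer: $-12980718284675$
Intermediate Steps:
$c{\left(b \right)} = 140$ ($c{\left(b \right)} = 3 + 137 = 140$)
$\left(w - 3297601\right) \left(1795635 + c{\left(-1988 \right)}\right) = \left(-3930876 - 3297601\right) \left(1795635 + 140\right) = \left(-7228477\right) 1795775 = -12980718284675$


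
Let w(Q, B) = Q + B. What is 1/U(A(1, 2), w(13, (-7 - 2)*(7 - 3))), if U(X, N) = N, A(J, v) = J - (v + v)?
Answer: -1/23 ≈ -0.043478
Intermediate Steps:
A(J, v) = J - 2*v
w(Q, B) = B + Q
1/U(A(1, 2), w(13, (-7 - 2)*(7 - 3))) = 1/((-7 - 2)*(7 - 3) + 13) = 1/(-9*4 + 13) = 1/(-36 + 13) = 1/(-23) = -1/23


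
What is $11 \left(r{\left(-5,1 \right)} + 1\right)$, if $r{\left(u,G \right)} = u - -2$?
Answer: $-22$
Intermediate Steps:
$r{\left(u,G \right)} = 2 + u$ ($r{\left(u,G \right)} = u + 2 = 2 + u$)
$11 \left(r{\left(-5,1 \right)} + 1\right) = 11 \left(\left(2 - 5\right) + 1\right) = 11 \left(-3 + 1\right) = 11 \left(-2\right) = -22$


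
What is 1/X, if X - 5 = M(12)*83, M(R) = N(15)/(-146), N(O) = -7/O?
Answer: 2190/11531 ≈ 0.18992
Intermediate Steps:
M(R) = 7/2190 (M(R) = -7/15/(-146) = -7*1/15*(-1/146) = -7/15*(-1/146) = 7/2190)
X = 11531/2190 (X = 5 + (7/2190)*83 = 5 + 581/2190 = 11531/2190 ≈ 5.2653)
1/X = 1/(11531/2190) = 2190/11531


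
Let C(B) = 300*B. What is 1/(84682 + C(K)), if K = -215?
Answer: 1/20182 ≈ 4.9549e-5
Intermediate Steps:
1/(84682 + C(K)) = 1/(84682 + 300*(-215)) = 1/(84682 - 64500) = 1/20182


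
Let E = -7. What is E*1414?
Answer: -9898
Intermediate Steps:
E*1414 = -7*1414 = -9898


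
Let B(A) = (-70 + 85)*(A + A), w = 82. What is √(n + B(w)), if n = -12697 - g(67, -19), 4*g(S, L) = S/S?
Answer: I*√40949/2 ≈ 101.18*I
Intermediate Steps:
g(S, L) = ¼ (g(S, L) = (S/S)/4 = (¼)*1 = ¼)
B(A) = 30*A (B(A) = 15*(2*A) = 30*A)
n = -50789/4 (n = -12697 - 1*¼ = -12697 - ¼ = -50789/4 ≈ -12697.)
√(n + B(w)) = √(-50789/4 + 30*82) = √(-50789/4 + 2460) = √(-40949/4) = I*√40949/2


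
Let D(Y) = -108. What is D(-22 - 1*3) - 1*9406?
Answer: -9514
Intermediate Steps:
D(-22 - 1*3) - 1*9406 = -108 - 1*9406 = -108 - 9406 = -9514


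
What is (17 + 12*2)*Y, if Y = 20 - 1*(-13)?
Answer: 1353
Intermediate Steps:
Y = 33 (Y = 20 + 13 = 33)
(17 + 12*2)*Y = (17 + 12*2)*33 = (17 + 24)*33 = 41*33 = 1353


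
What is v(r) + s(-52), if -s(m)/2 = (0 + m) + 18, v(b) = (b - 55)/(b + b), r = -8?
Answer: 1151/16 ≈ 71.938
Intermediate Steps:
v(b) = (-55 + b)/(2*b) (v(b) = (-55 + b)/((2*b)) = (-55 + b)*(1/(2*b)) = (-55 + b)/(2*b))
s(m) = -36 - 2*m (s(m) = -2*((0 + m) + 18) = -2*(m + 18) = -2*(18 + m) = -36 - 2*m)
v(r) + s(-52) = (½)*(-55 - 8)/(-8) + (-36 - 2*(-52)) = (½)*(-⅛)*(-63) + (-36 + 104) = 63/16 + 68 = 1151/16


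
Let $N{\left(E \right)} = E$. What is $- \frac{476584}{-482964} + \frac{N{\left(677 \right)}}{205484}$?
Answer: $\frac{24564338321}{24810343644} \approx 0.99008$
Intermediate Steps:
$- \frac{476584}{-482964} + \frac{N{\left(677 \right)}}{205484} = - \frac{476584}{-482964} + \frac{677}{205484} = \left(-476584\right) \left(- \frac{1}{482964}\right) + 677 \cdot \frac{1}{205484} = \frac{119146}{120741} + \frac{677}{205484} = \frac{24564338321}{24810343644}$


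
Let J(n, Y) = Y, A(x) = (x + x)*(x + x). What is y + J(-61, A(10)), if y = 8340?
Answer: 8740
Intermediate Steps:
A(x) = 4*x**2 (A(x) = (2*x)*(2*x) = 4*x**2)
y + J(-61, A(10)) = 8340 + 4*10**2 = 8340 + 4*100 = 8340 + 400 = 8740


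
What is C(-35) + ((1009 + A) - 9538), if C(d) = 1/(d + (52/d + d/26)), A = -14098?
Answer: -778980639/34427 ≈ -22627.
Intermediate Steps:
C(d) = 1/(52/d + 27*d/26) (C(d) = 1/(d + (52/d + d*(1/26))) = 1/(d + (52/d + d/26)) = 1/(52/d + 27*d/26))
C(-35) + ((1009 + A) - 9538) = 26*(-35)/(1352 + 27*(-35)**2) + ((1009 - 14098) - 9538) = 26*(-35)/(1352 + 27*1225) + (-13089 - 9538) = 26*(-35)/(1352 + 33075) - 22627 = 26*(-35)/34427 - 22627 = 26*(-35)*(1/34427) - 22627 = -910/34427 - 22627 = -778980639/34427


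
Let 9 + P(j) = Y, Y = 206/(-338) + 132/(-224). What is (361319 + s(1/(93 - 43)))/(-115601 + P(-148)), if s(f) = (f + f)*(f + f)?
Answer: -712400631488/227946746875 ≈ -3.1253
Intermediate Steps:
Y = -11345/9464 (Y = 206*(-1/338) + 132*(-1/224) = -103/169 - 33/56 = -11345/9464 ≈ -1.1988)
P(j) = -96521/9464 (P(j) = -9 - 11345/9464 = -96521/9464)
s(f) = 4*f² (s(f) = (2*f)*(2*f) = 4*f²)
(361319 + s(1/(93 - 43)))/(-115601 + P(-148)) = (361319 + 4*(1/(93 - 43))²)/(-115601 - 96521/9464) = (361319 + 4*(1/50)²)/(-1094144385/9464) = (361319 + 4*(1/50)²)*(-9464/1094144385) = (361319 + 4*(1/2500))*(-9464/1094144385) = (361319 + 1/625)*(-9464/1094144385) = (225824376/625)*(-9464/1094144385) = -712400631488/227946746875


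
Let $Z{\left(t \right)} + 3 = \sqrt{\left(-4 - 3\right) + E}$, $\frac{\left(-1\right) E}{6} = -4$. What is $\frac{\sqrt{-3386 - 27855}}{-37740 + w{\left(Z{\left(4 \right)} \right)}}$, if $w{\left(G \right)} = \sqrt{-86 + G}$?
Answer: $\frac{\sqrt{31241}}{\sqrt{89 - \sqrt{17}} + 37740 i} \approx 1.1433 \cdot 10^{-6} - 0.0046834 i$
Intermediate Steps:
$E = 24$ ($E = \left(-6\right) \left(-4\right) = 24$)
$Z{\left(t \right)} = -3 + \sqrt{17}$ ($Z{\left(t \right)} = -3 + \sqrt{\left(-4 - 3\right) + 24} = -3 + \sqrt{-7 + 24} = -3 + \sqrt{17}$)
$\frac{\sqrt{-3386 - 27855}}{-37740 + w{\left(Z{\left(4 \right)} \right)}} = \frac{\sqrt{-3386 - 27855}}{-37740 + \sqrt{-86 - \left(3 - \sqrt{17}\right)}} = \frac{\sqrt{-31241}}{-37740 + \sqrt{-89 + \sqrt{17}}} = \frac{i \sqrt{31241}}{-37740 + \sqrt{-89 + \sqrt{17}}}$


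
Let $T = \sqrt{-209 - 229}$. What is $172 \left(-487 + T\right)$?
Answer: $-83764 + 172 i \sqrt{438} \approx -83764.0 + 3599.7 i$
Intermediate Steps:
$T = i \sqrt{438}$ ($T = \sqrt{-438} = i \sqrt{438} \approx 20.928 i$)
$172 \left(-487 + T\right) = 172 \left(-487 + i \sqrt{438}\right) = -83764 + 172 i \sqrt{438}$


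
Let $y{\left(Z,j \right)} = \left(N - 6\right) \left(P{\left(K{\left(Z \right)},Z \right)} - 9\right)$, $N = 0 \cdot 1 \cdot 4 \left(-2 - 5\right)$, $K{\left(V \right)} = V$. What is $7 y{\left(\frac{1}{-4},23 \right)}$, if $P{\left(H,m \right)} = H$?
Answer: $\frac{777}{2} \approx 388.5$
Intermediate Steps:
$N = 0$ ($N = 0 \cdot 4 \left(-7\right) = 0 \left(-7\right) = 0$)
$y{\left(Z,j \right)} = 54 - 6 Z$ ($y{\left(Z,j \right)} = \left(0 - 6\right) \left(Z - 9\right) = - 6 \left(-9 + Z\right) = 54 - 6 Z$)
$7 y{\left(\frac{1}{-4},23 \right)} = 7 \left(54 - \frac{6}{-4}\right) = 7 \left(54 - - \frac{3}{2}\right) = 7 \left(54 + \frac{3}{2}\right) = 7 \cdot \frac{111}{2} = \frac{777}{2}$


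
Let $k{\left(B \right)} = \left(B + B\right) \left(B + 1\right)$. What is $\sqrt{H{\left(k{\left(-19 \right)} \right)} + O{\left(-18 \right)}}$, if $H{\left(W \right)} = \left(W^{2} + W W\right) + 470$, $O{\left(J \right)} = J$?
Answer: $2 \sqrt{234041} \approx 967.56$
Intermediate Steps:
$k{\left(B \right)} = 2 B \left(1 + B\right)$
$H{\left(W \right)} = 470 + 2 W^{2}$ ($H{\left(W \right)} = \left(W^{2} + W^{2}\right) + 470 = 2 W^{2} + 470 = 470 + 2 W^{2}$)
$\sqrt{H{\left(k{\left(-19 \right)} \right)} + O{\left(-18 \right)}} = \sqrt{\left(470 + 2 \left(2 \left(-19\right) \left(1 - 19\right)\right)^{2}\right) - 18} = \sqrt{\left(470 + 2 \left(2 \left(-19\right) \left(-18\right)\right)^{2}\right) - 18} = \sqrt{\left(470 + 2 \cdot 684^{2}\right) - 18} = \sqrt{\left(470 + 2 \cdot 467856\right) - 18} = \sqrt{\left(470 + 935712\right) - 18} = \sqrt{936182 - 18} = \sqrt{936164} = 2 \sqrt{234041}$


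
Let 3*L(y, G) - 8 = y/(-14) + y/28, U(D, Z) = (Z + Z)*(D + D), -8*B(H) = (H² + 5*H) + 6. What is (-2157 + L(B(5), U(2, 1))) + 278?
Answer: -7505/4 ≈ -1876.3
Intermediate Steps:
B(H) = -¾ - 5*H/8 - H²/8 (B(H) = -((H² + 5*H) + 6)/8 = -(6 + H² + 5*H)/8 = -¾ - 5*H/8 - H²/8)
U(D, Z) = 4*D*Z (U(D, Z) = (2*Z)*(2*D) = 4*D*Z)
L(y, G) = 8/3 - y/84 (L(y, G) = 8/3 + (y/(-14) + y/28)/3 = 8/3 + (y*(-1/14) + y*(1/28))/3 = 8/3 + (-y/14 + y/28)/3 = 8/3 + (-y/28)/3 = 8/3 - y/84)
(-2157 + L(B(5), U(2, 1))) + 278 = (-2157 + (8/3 - (-¾ - 5/8*5 - ⅛*5²)/84)) + 278 = (-2157 + (8/3 - (-¾ - 25/8 - ⅛*25)/84)) + 278 = (-2157 + (8/3 - (-¾ - 25/8 - 25/8)/84)) + 278 = (-2157 + (8/3 - 1/84*(-7))) + 278 = (-2157 + (8/3 + 1/12)) + 278 = (-2157 + 11/4) + 278 = -8617/4 + 278 = -7505/4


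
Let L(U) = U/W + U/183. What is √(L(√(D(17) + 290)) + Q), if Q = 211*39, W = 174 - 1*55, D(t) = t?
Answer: √(3902502271941 + 6576654*√307)/21777 ≈ 90.715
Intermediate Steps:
W = 119 (W = 174 - 55 = 119)
L(U) = 302*U/21777 (L(U) = U/119 + U/183 = 302*U/21777)
Q = 8229
√(L(√(D(17) + 290)) + Q) = √(302*√(17 + 290)/21777 + 8229) = √(302*√307/21777 + 8229) = √(8229 + 302*√307/21777)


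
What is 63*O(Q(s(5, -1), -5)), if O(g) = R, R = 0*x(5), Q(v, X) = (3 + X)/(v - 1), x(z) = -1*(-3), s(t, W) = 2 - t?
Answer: 0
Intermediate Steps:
x(z) = 3
Q(v, X) = (3 + X)/(-1 + v)
R = 0 (R = 0*3 = 0)
O(g) = 0
63*O(Q(s(5, -1), -5)) = 63*0 = 0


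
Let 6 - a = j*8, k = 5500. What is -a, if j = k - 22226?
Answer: -133814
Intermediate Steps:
j = -16726 (j = 5500 - 22226 = -16726)
a = 133814 (a = 6 - (-16726)*8 = 6 - 1*(-133808) = 6 + 133808 = 133814)
-a = -1*133814 = -133814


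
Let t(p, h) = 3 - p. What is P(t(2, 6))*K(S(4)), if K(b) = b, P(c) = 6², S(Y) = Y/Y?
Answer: 36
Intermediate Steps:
S(Y) = 1
P(c) = 36
P(t(2, 6))*K(S(4)) = 36*1 = 36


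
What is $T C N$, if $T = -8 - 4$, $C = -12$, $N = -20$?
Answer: $-2880$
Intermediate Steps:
$T = -12$ ($T = -8 - 4 = -12$)
$T C N = \left(-12\right) \left(-12\right) \left(-20\right) = 144 \left(-20\right) = -2880$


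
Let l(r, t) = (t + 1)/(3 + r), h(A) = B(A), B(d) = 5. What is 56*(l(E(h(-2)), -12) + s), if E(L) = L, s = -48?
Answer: -2765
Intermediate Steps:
h(A) = 5
l(r, t) = (1 + t)/(3 + r)
56*(l(E(h(-2)), -12) + s) = 56*((1 - 12)/(3 + 5) - 48) = 56*(-11/8 - 48) = 56*(-395/8) = -2765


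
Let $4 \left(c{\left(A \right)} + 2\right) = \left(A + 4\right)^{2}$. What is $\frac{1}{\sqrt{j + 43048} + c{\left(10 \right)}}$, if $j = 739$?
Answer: $- \frac{47}{41578} + \frac{\sqrt{43787}}{41578} \approx 0.0039024$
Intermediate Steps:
$c{\left(A \right)} = -2 + \frac{\left(4 + A\right)^{2}}{4}$ ($c{\left(A \right)} = -2 + \frac{\left(A + 4\right)^{2}}{4} = -2 + \frac{\left(4 + A\right)^{2}}{4}$)
$\frac{1}{\sqrt{j + 43048} + c{\left(10 \right)}} = \frac{1}{\sqrt{739 + 43048} - \left(2 - \frac{\left(4 + 10\right)^{2}}{4}\right)} = \frac{1}{\sqrt{43787} - \left(2 - \frac{14^{2}}{4}\right)} = \frac{1}{\sqrt{43787} + \left(-2 + \frac{1}{4} \cdot 196\right)} = \frac{1}{\sqrt{43787} + \left(-2 + 49\right)} = \frac{1}{\sqrt{43787} + 47} = \frac{1}{47 + \sqrt{43787}}$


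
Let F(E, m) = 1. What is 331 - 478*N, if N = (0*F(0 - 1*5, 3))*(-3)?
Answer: 331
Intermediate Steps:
N = 0 (N = (0*1)*(-3) = 0*(-3) = 0)
331 - 478*N = 331 - 478*0 = 331 + 0 = 331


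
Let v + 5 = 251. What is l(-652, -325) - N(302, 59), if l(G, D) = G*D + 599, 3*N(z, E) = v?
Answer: 212417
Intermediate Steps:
v = 246 (v = -5 + 251 = 246)
N(z, E) = 82 (N(z, E) = (⅓)*246 = 82)
l(G, D) = 599 + D*G (l(G, D) = D*G + 599 = 599 + D*G)
l(-652, -325) - N(302, 59) = (599 - 325*(-652)) - 1*82 = (599 + 211900) - 82 = 212499 - 82 = 212417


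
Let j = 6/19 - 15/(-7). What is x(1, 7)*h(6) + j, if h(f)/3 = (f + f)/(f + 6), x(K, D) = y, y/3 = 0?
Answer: 327/133 ≈ 2.4586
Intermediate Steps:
y = 0 (y = 3*0 = 0)
x(K, D) = 0
h(f) = 6*f/(6 + f) (h(f) = 3*((f + f)/(f + 6)) = 3*((2*f)/(6 + f)) = 3*(2*f/(6 + f)) = 6*f/(6 + f))
j = 327/133 (j = 6*(1/19) - 15*(-⅐) = 6/19 + 15/7 = 327/133 ≈ 2.4586)
x(1, 7)*h(6) + j = 0*(6*6/(6 + 6)) + 327/133 = 0*(6*6/12) + 327/133 = 0*(6*6*(1/12)) + 327/133 = 0*3 + 327/133 = 0 + 327/133 = 327/133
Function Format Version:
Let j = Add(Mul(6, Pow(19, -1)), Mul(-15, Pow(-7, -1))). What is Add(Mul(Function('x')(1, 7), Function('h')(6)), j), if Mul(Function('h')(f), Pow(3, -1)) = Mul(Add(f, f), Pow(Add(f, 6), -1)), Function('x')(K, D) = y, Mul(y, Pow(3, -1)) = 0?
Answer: Rational(327, 133) ≈ 2.4586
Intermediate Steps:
y = 0 (y = Mul(3, 0) = 0)
Function('x')(K, D) = 0
Function('h')(f) = Mul(6, f, Pow(Add(6, f), -1)) (Function('h')(f) = Mul(3, Mul(Add(f, f), Pow(Add(f, 6), -1))) = Mul(3, Mul(Mul(2, f), Pow(Add(6, f), -1))) = Mul(3, Mul(2, f, Pow(Add(6, f), -1))) = Mul(6, f, Pow(Add(6, f), -1)))
j = Rational(327, 133) (j = Add(Mul(6, Rational(1, 19)), Mul(-15, Rational(-1, 7))) = Add(Rational(6, 19), Rational(15, 7)) = Rational(327, 133) ≈ 2.4586)
Add(Mul(Function('x')(1, 7), Function('h')(6)), j) = Add(Mul(0, Mul(6, 6, Pow(Add(6, 6), -1))), Rational(327, 133)) = Add(Mul(0, Mul(6, 6, Pow(12, -1))), Rational(327, 133)) = Add(Mul(0, Mul(6, 6, Rational(1, 12))), Rational(327, 133)) = Add(Mul(0, 3), Rational(327, 133)) = Add(0, Rational(327, 133)) = Rational(327, 133)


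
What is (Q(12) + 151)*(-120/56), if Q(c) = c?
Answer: -2445/7 ≈ -349.29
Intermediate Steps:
(Q(12) + 151)*(-120/56) = (12 + 151)*(-120/56) = 163*(-120*1/56) = 163*(-15/7) = -2445/7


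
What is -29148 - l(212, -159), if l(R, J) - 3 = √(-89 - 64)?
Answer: -29151 - 3*I*√17 ≈ -29151.0 - 12.369*I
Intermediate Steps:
l(R, J) = 3 + 3*I*√17 (l(R, J) = 3 + √(-89 - 64) = 3 + √(-153) = 3 + 3*I*√17)
-29148 - l(212, -159) = -29148 - (3 + 3*I*√17) = -29148 + (-3 - 3*I*√17) = -29151 - 3*I*√17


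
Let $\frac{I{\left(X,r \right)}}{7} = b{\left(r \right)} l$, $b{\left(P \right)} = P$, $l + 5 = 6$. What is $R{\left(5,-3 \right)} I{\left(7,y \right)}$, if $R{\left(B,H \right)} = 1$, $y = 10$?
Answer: $70$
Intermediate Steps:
$l = 1$ ($l = -5 + 6 = 1$)
$I{\left(X,r \right)} = 7 r$ ($I{\left(X,r \right)} = 7 r 1 = 7 r$)
$R{\left(5,-3 \right)} I{\left(7,y \right)} = 1 \cdot 7 \cdot 10 = 1 \cdot 70 = 70$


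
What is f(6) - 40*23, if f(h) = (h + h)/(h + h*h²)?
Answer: -34038/37 ≈ -919.95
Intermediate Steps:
f(h) = 2*h/(h + h³) (f(h) = (2*h)/(h + h³) = 2*h/(h + h³))
f(6) - 40*23 = 2/(1 + 6²) - 40*23 = 2/(1 + 36) - 920 = 2/37 - 920 = -34038/37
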